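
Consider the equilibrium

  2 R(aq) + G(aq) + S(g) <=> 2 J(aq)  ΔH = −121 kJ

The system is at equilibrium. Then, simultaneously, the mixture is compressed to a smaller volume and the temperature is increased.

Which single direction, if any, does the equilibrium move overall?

Gas moles: reactants 1, products 0 (Δn_gas = -1). Compression shifts the system toward the side with fewer moles of gas — to the right.
The forward reaction is exothermic. Raising T favours the endothermic direction — shift to the left.
The individual effects push in opposite directions; without quantitative information the net direction cannot be determined.

cannot be determined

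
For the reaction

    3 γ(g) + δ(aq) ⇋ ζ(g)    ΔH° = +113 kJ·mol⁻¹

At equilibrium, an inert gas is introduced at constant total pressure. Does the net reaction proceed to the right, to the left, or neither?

Adding inert gas at constant total pressure expands the volume and lowers every reacting partial pressure. With Δn_gas = 1 − 3 = -2, Q moves away from K toward the side with fewer gas moles, so the system shifts toward the side with more gas moles — to the left.

left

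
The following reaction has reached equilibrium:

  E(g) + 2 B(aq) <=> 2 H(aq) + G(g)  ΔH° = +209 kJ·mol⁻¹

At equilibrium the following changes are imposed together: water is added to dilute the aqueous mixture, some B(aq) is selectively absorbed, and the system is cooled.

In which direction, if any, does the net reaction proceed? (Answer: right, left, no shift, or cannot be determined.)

left

Dilution scales every aqueous concentration by the same factor. Δn_aq = 2 − 2 = 0, so Q is unchanged — no shift.
Removing B (aq), a reactant, drives the reaction to the left.
The forward reaction is endothermic. Lowering T favours the exothermic direction — shift to the left.
Only the nonzero effect(s) matter; the net shift is to the left.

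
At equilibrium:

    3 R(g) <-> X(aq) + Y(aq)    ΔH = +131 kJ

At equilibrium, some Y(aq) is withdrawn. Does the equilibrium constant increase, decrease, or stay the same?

The equilibrium constant depends only on temperature. This perturbation may move the position of equilibrium, but since T is unchanged, K itself is unchanged.

unchanged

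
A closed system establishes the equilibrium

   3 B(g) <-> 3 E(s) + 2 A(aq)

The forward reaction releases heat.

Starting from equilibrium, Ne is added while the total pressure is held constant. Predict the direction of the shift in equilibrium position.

left

Adding inert gas at constant total pressure expands the volume and lowers every reacting partial pressure. With Δn_gas = 0 − 3 = -3, Q moves away from K toward the side with fewer gas moles, so the system shifts toward the side with more gas moles — to the left.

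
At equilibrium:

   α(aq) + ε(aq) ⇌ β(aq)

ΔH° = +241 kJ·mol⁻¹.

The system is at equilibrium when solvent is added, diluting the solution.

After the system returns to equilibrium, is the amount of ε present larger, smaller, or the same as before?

Dilution lowers every aqueous concentration by the same factor. Δn_aq = 1 − 2 = -1, so the system shifts toward the side with more dissolved moles — to the left.
The net shift is to the left. ε is a reactant, so its amount increases.

increases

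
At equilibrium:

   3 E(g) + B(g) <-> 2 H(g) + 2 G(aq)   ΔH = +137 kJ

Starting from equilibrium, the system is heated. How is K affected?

K depends on temperature via the van 't Hoff relation. The forward reaction is endothermic, so raising T increases K.

increases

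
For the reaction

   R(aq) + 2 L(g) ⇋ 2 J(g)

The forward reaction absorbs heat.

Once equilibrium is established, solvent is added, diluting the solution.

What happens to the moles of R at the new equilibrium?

increases

Dilution lowers every aqueous concentration by the same factor. Δn_aq = 0 − 1 = -1, so the system shifts toward the side with more dissolved moles — to the left.
The net shift is to the left. R is a reactant, so its amount increases.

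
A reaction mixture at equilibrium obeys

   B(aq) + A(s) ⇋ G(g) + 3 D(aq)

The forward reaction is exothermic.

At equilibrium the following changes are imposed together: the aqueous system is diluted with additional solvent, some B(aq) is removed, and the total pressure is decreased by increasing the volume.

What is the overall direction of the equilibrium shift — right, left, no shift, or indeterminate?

cannot be determined

Dilution lowers every aqueous concentration by the same factor. Δn_aq = 3 − 1 = +2, so the system shifts toward the side with more dissolved moles — to the right.
Removing B (aq), a reactant, drives the reaction to the left.
Gas moles: reactants 0, products 1 (Δn_gas = +1). Expansion shifts the system toward the side with more moles of gas — to the right.
The individual effects push in opposite directions; without quantitative information the net direction cannot be determined.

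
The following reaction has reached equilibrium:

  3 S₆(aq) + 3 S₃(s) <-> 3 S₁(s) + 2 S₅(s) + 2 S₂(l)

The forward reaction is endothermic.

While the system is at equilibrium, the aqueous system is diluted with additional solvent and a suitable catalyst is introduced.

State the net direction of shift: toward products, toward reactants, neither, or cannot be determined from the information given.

Dilution lowers every aqueous concentration by the same factor. Δn_aq = 0 − 3 = -3, so the system shifts toward the side with more dissolved moles — to the left.
A catalyst speeds both forward and reverse rates equally; it changes neither Q nor K — no shift from this change.
Only the nonzero effect(s) matter; the net shift is to the left.

left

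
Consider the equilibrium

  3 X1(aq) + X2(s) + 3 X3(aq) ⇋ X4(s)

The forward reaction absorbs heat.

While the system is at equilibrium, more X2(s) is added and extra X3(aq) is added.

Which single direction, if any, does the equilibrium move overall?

X2 is a pure solid; its activity is 1 regardless of amount, so Q is unaffected — no shift from this change.
Adding X3 (aq), a reactant, drives the reaction to the right.
Only the nonzero effect(s) matter; the net shift is to the right.

right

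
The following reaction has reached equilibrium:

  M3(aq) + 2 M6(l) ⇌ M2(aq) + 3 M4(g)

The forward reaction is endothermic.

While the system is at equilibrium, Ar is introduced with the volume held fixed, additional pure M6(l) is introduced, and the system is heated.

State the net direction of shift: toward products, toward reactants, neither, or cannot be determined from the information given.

At constant volume, adding an inert gas leaves every reacting species' partial pressure unchanged, so Q is unchanged — no shift from this change.
M6 is a pure liquid; its activity is 1 regardless of amount, so Q is unaffected — no shift from this change.
The forward reaction is endothermic. Raising T favours the endothermic direction — shift to the right.
Only the nonzero effect(s) matter; the net shift is to the right.

right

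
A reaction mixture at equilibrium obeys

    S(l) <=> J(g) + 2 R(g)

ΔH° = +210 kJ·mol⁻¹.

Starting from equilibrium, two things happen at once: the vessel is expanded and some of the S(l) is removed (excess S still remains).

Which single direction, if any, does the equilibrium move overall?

Gas moles: reactants 0, products 3 (Δn_gas = +3). Expansion shifts the system toward the side with more moles of gas — to the right.
S is a pure liquid; its activity is 1 regardless of amount, so Q is unaffected — no shift from this change.
Only the nonzero effect(s) matter; the net shift is to the right.

right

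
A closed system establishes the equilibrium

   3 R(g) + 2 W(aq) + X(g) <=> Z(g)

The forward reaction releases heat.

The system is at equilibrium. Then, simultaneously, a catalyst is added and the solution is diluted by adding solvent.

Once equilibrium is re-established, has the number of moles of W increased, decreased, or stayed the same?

increases

A catalyst speeds both forward and reverse rates equally; it changes neither Q nor K — no shift from this change.
Dilution lowers every aqueous concentration by the same factor. Δn_aq = 0 − 2 = -2, so the system shifts toward the side with more dissolved moles — to the left.
The net shift is to the left. W is a reactant, so its amount increases.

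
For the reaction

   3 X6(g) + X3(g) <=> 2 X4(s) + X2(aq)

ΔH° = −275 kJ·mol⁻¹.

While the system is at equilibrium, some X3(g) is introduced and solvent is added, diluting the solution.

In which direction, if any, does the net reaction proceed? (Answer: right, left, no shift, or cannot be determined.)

Adding X3 (g), a reactant, drives the reaction to the right.
Dilution lowers every aqueous concentration by the same factor. Δn_aq = 1 − 0 = +1, so the system shifts toward the side with more dissolved moles — to the right.
All effects act in the same direction — net shift to the right.

right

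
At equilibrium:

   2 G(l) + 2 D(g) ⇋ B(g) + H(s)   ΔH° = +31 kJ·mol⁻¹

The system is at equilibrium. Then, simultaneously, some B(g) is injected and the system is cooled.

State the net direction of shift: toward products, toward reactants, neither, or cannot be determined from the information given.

Adding B (g), a product, drives the reaction to the left.
The forward reaction is endothermic. Lowering T favours the exothermic direction — shift to the left.
All effects act in the same direction — net shift to the left.

left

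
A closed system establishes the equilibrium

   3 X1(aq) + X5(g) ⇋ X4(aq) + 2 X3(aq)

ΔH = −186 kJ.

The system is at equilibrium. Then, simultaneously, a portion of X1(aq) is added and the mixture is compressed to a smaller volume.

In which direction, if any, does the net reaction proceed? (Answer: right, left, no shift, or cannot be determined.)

right

Adding X1 (aq), a reactant, drives the reaction to the right.
Gas moles: reactants 1, products 0 (Δn_gas = -1). Compression shifts the system toward the side with fewer moles of gas — to the right.
All effects act in the same direction — net shift to the right.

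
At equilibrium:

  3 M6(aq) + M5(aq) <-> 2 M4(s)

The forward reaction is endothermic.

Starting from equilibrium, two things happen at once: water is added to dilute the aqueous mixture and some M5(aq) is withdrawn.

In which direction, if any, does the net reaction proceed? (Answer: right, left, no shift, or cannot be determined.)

left

Dilution lowers every aqueous concentration by the same factor. Δn_aq = 0 − 4 = -4, so the system shifts toward the side with more dissolved moles — to the left.
Removing M5 (aq), a reactant, drives the reaction to the left.
All effects act in the same direction — net shift to the left.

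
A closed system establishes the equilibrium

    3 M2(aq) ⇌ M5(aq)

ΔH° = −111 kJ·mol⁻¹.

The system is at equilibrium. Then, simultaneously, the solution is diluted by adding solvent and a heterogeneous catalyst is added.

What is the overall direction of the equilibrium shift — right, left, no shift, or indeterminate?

Dilution lowers every aqueous concentration by the same factor. Δn_aq = 1 − 3 = -2, so the system shifts toward the side with more dissolved moles — to the left.
A catalyst speeds both forward and reverse rates equally; it changes neither Q nor K — no shift from this change.
Only the nonzero effect(s) matter; the net shift is to the left.

left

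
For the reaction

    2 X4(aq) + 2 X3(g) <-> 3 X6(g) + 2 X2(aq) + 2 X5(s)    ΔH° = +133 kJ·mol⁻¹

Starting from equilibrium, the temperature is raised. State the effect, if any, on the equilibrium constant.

increases

K depends on temperature via the van 't Hoff relation. The forward reaction is endothermic, so raising T increases K.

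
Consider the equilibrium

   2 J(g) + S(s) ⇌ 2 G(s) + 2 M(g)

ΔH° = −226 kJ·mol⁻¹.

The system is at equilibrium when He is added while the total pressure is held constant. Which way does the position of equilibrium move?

Adding inert gas at constant total pressure expands the volume, scaling every reacting partial pressure by the same factor. Δn_gas = 2 − 2 = 0, so Q is unchanged — no shift.

no shift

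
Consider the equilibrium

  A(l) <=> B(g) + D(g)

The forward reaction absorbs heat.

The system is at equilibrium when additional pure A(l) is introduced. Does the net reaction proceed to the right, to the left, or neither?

A is a pure liquid; its activity is 1 regardless of amount, so Q is unaffected — no shift from this change.

no shift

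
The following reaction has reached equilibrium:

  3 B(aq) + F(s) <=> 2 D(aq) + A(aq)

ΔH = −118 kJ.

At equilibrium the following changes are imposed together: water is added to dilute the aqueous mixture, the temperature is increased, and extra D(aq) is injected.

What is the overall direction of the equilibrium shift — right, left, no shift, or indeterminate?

left

Dilution scales every aqueous concentration by the same factor. Δn_aq = 3 − 3 = 0, so Q is unchanged — no shift.
The forward reaction is exothermic. Raising T favours the endothermic direction — shift to the left.
Adding D (aq), a product, drives the reaction to the left.
Only the nonzero effect(s) matter; the net shift is to the left.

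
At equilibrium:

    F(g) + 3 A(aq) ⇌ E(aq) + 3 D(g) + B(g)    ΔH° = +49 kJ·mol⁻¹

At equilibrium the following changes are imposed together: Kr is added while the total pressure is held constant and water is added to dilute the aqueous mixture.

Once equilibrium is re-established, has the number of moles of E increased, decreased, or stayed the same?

Adding inert gas at constant total pressure expands the volume and lowers every reacting partial pressure. With Δn_gas = 4 − 1 = +3, Q moves away from K toward the side with fewer gas moles, so the system shifts toward the side with more gas moles — to the right.
Dilution lowers every aqueous concentration by the same factor. Δn_aq = 1 − 3 = -2, so the system shifts toward the side with more dissolved moles — to the left.
The two effects oppose each other, so the net shift — and hence the change in E — cannot be determined from the given information.

cannot be determined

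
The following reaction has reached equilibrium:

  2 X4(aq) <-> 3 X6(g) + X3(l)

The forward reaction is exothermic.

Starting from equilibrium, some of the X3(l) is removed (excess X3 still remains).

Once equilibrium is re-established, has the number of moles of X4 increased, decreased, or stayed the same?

unchanged

X3 is a pure liquid; its activity is 1 regardless of amount, so Q is unaffected — no shift from this change.
No net shift occurs, so the amount of X4 is unchanged.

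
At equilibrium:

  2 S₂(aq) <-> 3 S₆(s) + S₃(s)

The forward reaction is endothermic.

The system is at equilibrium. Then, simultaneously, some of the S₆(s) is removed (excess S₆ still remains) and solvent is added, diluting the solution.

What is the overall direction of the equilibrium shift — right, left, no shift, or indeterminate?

left

S₆ is a pure solid; its activity is 1 regardless of amount, so Q is unaffected — no shift from this change.
Dilution lowers every aqueous concentration by the same factor. Δn_aq = 0 − 2 = -2, so the system shifts toward the side with more dissolved moles — to the left.
Only the nonzero effect(s) matter; the net shift is to the left.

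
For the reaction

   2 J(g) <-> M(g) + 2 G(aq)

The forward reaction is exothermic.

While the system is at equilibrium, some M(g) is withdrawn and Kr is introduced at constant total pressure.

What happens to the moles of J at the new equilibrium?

cannot be determined

Removing M (g), a product, drives the reaction to the right.
Adding inert gas at constant total pressure expands the volume and lowers every reacting partial pressure. With Δn_gas = 1 − 2 = -1, Q moves away from K toward the side with fewer gas moles, so the system shifts toward the side with more gas moles — to the left.
The two effects oppose each other, so the net shift — and hence the change in J — cannot be determined from the given information.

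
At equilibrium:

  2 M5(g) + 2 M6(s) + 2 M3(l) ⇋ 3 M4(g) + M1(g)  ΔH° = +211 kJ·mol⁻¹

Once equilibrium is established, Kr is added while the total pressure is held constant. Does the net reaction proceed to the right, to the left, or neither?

Adding inert gas at constant total pressure expands the volume and lowers every reacting partial pressure. With Δn_gas = 4 − 2 = +2, Q moves away from K toward the side with fewer gas moles, so the system shifts toward the side with more gas moles — to the right.

right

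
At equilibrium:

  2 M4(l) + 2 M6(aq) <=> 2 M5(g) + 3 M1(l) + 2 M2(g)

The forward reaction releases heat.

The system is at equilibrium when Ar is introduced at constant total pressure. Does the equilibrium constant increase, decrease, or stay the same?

The equilibrium constant depends only on temperature. This perturbation may move the position of equilibrium, but since T is unchanged, K itself is unchanged.

unchanged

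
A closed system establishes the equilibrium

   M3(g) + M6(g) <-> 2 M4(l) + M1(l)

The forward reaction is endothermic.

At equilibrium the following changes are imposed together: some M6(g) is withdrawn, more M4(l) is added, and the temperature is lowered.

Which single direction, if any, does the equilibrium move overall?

left

Removing M6 (g), a reactant, drives the reaction to the left.
M4 is a pure liquid; its activity is 1 regardless of amount, so Q is unaffected — no shift from this change.
The forward reaction is endothermic. Lowering T favours the exothermic direction — shift to the left.
Only the nonzero effect(s) matter; the net shift is to the left.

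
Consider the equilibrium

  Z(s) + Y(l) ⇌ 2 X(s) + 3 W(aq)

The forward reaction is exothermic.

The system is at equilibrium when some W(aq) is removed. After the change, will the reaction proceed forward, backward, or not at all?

Removing W (aq), a product, drives the reaction to the right.

right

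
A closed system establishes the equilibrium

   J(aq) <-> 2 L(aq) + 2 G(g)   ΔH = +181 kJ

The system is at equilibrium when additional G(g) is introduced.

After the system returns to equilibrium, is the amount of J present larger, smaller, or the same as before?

Adding G (g), a product, drives the reaction to the left.
The net shift is to the left. J is a reactant, so its amount increases.

increases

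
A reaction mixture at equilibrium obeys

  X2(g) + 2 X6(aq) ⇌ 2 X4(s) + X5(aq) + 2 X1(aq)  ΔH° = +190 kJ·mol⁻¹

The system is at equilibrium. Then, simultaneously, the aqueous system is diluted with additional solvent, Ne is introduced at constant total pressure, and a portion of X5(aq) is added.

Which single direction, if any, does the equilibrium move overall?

cannot be determined

Dilution lowers every aqueous concentration by the same factor. Δn_aq = 3 − 2 = +1, so the system shifts toward the side with more dissolved moles — to the right.
Adding inert gas at constant total pressure expands the volume and lowers every reacting partial pressure. With Δn_gas = 0 − 1 = -1, Q moves away from K toward the side with fewer gas moles, so the system shifts toward the side with more gas moles — to the left.
Adding X5 (aq), a product, drives the reaction to the left.
The individual effects push in opposite directions; without quantitative information the net direction cannot be determined.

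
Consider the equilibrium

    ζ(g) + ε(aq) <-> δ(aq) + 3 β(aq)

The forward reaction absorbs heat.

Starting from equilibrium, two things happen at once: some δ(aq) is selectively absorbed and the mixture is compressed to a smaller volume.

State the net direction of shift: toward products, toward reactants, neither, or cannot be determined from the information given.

right

Removing δ (aq), a product, drives the reaction to the right.
Gas moles: reactants 1, products 0 (Δn_gas = -1). Compression shifts the system toward the side with fewer moles of gas — to the right.
All effects act in the same direction — net shift to the right.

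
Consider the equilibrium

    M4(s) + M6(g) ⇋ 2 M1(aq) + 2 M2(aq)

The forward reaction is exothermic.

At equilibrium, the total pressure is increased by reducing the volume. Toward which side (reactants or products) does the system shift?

right

Gas moles: reactants 1, products 0 (Δn_gas = -1). Compression shifts the system toward the side with fewer moles of gas — to the right.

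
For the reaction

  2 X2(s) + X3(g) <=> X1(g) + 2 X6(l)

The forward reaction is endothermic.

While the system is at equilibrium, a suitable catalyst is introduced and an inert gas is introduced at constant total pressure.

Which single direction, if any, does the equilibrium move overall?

A catalyst speeds both forward and reverse rates equally; it changes neither Q nor K — no shift from this change.
Adding inert gas at constant total pressure expands the volume, scaling every reacting partial pressure by the same factor. Δn_gas = 1 − 1 = 0, so Q is unchanged — no shift.
None of the changes alters Q relative to K, so there is no net shift.

no shift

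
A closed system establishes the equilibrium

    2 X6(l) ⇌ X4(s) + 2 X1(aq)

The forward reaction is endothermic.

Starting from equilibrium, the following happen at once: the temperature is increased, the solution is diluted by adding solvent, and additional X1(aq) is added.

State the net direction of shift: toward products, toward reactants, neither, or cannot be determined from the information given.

The forward reaction is endothermic. Raising T favours the endothermic direction — shift to the right.
Dilution lowers every aqueous concentration by the same factor. Δn_aq = 2 − 0 = +2, so the system shifts toward the side with more dissolved moles — to the right.
Adding X1 (aq), a product, drives the reaction to the left.
The individual effects push in opposite directions; without quantitative information the net direction cannot be determined.

cannot be determined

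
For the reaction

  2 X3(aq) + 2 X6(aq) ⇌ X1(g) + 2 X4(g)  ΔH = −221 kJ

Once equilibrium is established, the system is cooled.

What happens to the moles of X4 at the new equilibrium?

The forward reaction is exothermic. Lowering T favours the exothermic direction — shift to the right.
The net shift is to the right. X4 is a product, so its amount increases.

increases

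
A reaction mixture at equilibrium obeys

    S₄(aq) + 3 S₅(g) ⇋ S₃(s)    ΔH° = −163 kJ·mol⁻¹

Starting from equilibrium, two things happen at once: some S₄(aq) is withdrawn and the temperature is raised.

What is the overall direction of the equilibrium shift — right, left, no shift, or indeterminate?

left

Removing S₄ (aq), a reactant, drives the reaction to the left.
The forward reaction is exothermic. Raising T favours the endothermic direction — shift to the left.
All effects act in the same direction — net shift to the left.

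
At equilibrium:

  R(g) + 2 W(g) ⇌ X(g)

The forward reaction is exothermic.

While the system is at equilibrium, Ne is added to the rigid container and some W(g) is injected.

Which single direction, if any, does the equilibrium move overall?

right

At constant volume, adding an inert gas leaves every reacting species' partial pressure unchanged, so Q is unchanged — no shift from this change.
Adding W (g), a reactant, drives the reaction to the right.
Only the nonzero effect(s) matter; the net shift is to the right.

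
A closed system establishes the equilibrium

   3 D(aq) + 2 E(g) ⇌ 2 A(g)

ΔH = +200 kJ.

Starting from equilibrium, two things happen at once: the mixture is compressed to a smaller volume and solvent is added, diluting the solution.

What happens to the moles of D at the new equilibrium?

increases

Gas moles: reactants 2, products 2. Δn_gas = 0, so a volume change leaves Q equal to K — no shift from this change.
Dilution lowers every aqueous concentration by the same factor. Δn_aq = 0 − 3 = -3, so the system shifts toward the side with more dissolved moles — to the left.
The net shift is to the left. D is a reactant, so its amount increases.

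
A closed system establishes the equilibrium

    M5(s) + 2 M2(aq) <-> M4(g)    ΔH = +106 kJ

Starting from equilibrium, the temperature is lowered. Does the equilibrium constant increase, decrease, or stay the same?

decreases

K depends on temperature via the van 't Hoff relation. The forward reaction is endothermic, so lowering T decreases K.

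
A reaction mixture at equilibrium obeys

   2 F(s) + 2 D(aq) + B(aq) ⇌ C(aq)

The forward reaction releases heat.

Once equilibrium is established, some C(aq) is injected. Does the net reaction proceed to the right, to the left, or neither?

left

Adding C (aq), a product, drives the reaction to the left.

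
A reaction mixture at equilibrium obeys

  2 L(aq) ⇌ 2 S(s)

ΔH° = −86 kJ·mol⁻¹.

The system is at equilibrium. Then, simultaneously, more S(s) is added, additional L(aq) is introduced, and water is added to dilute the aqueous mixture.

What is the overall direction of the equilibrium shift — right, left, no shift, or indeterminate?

cannot be determined

S is a pure solid; its activity is 1 regardless of amount, so Q is unaffected — no shift from this change.
Adding L (aq), a reactant, drives the reaction to the right.
Dilution lowers every aqueous concentration by the same factor. Δn_aq = 0 − 2 = -2, so the system shifts toward the side with more dissolved moles — to the left.
The individual effects push in opposite directions; without quantitative information the net direction cannot be determined.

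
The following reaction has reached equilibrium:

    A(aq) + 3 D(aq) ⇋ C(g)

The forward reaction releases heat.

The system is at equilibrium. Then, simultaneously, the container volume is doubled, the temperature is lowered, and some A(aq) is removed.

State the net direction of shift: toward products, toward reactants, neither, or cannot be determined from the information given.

cannot be determined

Gas moles: reactants 0, products 1 (Δn_gas = +1). Expansion shifts the system toward the side with more moles of gas — to the right.
The forward reaction is exothermic. Lowering T favours the exothermic direction — shift to the right.
Removing A (aq), a reactant, drives the reaction to the left.
The individual effects push in opposite directions; without quantitative information the net direction cannot be determined.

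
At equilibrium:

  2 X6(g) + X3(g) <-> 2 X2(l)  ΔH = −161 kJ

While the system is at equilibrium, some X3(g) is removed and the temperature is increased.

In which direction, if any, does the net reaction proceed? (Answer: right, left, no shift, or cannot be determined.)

left

Removing X3 (g), a reactant, drives the reaction to the left.
The forward reaction is exothermic. Raising T favours the endothermic direction — shift to the left.
All effects act in the same direction — net shift to the left.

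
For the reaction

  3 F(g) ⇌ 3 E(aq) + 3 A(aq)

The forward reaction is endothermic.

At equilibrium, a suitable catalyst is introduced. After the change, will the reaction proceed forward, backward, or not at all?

no shift

A catalyst speeds both forward and reverse rates equally; it changes neither Q nor K — no shift from this change.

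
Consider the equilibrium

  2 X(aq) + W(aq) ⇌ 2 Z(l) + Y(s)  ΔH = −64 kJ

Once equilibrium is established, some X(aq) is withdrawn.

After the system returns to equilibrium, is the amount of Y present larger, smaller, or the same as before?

decreases

Removing X (aq), a reactant, drives the reaction to the left.
The net shift is to the left. Y is a product, so its amount decreases.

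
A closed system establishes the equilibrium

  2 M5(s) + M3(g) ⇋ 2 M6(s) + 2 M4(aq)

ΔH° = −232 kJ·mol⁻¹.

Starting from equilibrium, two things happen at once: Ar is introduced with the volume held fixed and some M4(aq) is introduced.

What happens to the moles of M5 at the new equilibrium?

increases

At constant volume, adding an inert gas leaves every reacting species' partial pressure unchanged, so Q is unchanged — no shift from this change.
Adding M4 (aq), a product, drives the reaction to the left.
The net shift is to the left. M5 is a reactant, so its amount increases.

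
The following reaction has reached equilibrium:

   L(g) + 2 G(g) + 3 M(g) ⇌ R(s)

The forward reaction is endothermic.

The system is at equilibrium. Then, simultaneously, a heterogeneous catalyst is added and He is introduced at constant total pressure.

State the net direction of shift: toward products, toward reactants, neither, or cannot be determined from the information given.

left

A catalyst speeds both forward and reverse rates equally; it changes neither Q nor K — no shift from this change.
Adding inert gas at constant total pressure expands the volume and lowers every reacting partial pressure. With Δn_gas = 0 − 6 = -6, Q moves away from K toward the side with fewer gas moles, so the system shifts toward the side with more gas moles — to the left.
Only the nonzero effect(s) matter; the net shift is to the left.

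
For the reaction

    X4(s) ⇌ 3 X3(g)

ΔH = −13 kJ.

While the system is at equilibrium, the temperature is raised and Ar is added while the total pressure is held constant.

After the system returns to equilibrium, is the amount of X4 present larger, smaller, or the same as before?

cannot be determined

The forward reaction is exothermic. Raising T favours the endothermic direction — shift to the left.
Adding inert gas at constant total pressure expands the volume and lowers every reacting partial pressure. With Δn_gas = 3 − 0 = +3, Q moves away from K toward the side with fewer gas moles, so the system shifts toward the side with more gas moles — to the right.
The two effects oppose each other, so the net shift — and hence the change in X4 — cannot be determined from the given information.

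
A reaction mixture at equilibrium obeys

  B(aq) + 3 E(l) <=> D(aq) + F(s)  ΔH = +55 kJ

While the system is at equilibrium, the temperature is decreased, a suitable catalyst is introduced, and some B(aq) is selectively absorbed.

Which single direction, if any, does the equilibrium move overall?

The forward reaction is endothermic. Lowering T favours the exothermic direction — shift to the left.
A catalyst speeds both forward and reverse rates equally; it changes neither Q nor K — no shift from this change.
Removing B (aq), a reactant, drives the reaction to the left.
Only the nonzero effect(s) matter; the net shift is to the left.

left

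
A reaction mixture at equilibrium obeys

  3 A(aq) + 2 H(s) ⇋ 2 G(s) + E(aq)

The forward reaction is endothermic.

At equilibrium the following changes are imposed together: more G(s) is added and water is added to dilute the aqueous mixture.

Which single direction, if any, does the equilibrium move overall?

left

G is a pure solid; its activity is 1 regardless of amount, so Q is unaffected — no shift from this change.
Dilution lowers every aqueous concentration by the same factor. Δn_aq = 1 − 3 = -2, so the system shifts toward the side with more dissolved moles — to the left.
Only the nonzero effect(s) matter; the net shift is to the left.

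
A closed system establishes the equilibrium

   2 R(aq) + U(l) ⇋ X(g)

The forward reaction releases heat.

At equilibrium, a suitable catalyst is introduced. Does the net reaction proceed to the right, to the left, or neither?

no shift

A catalyst speeds both forward and reverse rates equally; it changes neither Q nor K — no shift from this change.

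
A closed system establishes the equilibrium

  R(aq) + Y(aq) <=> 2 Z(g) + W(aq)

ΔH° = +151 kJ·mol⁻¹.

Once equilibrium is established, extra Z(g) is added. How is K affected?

unchanged

The equilibrium constant depends only on temperature. This perturbation may move the position of equilibrium, but since T is unchanged, K itself is unchanged.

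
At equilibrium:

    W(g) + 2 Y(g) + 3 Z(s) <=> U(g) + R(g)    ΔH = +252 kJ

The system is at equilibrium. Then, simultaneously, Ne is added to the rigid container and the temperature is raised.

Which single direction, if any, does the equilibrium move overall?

right

At constant volume, adding an inert gas leaves every reacting species' partial pressure unchanged, so Q is unchanged — no shift from this change.
The forward reaction is endothermic. Raising T favours the endothermic direction — shift to the right.
Only the nonzero effect(s) matter; the net shift is to the right.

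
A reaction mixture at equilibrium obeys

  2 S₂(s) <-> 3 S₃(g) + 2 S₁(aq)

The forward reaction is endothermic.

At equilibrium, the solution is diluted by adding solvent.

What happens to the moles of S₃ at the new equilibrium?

increases

Dilution lowers every aqueous concentration by the same factor. Δn_aq = 2 − 0 = +2, so the system shifts toward the side with more dissolved moles — to the right.
The net shift is to the right. S₃ is a product, so its amount increases.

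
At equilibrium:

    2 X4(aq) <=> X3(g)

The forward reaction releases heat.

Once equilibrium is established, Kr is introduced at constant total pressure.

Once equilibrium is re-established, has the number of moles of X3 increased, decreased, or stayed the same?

increases

Adding inert gas at constant total pressure expands the volume and lowers every reacting partial pressure. With Δn_gas = 1 − 0 = +1, Q moves away from K toward the side with fewer gas moles, so the system shifts toward the side with more gas moles — to the right.
The net shift is to the right. X3 is a product, so its amount increases.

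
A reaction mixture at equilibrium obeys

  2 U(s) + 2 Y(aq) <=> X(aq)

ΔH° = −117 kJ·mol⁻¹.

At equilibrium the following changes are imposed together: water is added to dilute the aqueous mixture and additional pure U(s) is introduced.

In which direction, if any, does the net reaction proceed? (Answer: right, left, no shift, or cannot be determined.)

left

Dilution lowers every aqueous concentration by the same factor. Δn_aq = 1 − 2 = -1, so the system shifts toward the side with more dissolved moles — to the left.
U is a pure solid; its activity is 1 regardless of amount, so Q is unaffected — no shift from this change.
Only the nonzero effect(s) matter; the net shift is to the left.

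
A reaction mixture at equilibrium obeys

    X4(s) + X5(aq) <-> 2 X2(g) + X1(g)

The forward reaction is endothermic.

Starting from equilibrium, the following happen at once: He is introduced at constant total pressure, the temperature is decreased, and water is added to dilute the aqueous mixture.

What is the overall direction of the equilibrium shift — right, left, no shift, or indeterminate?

Adding inert gas at constant total pressure expands the volume and lowers every reacting partial pressure. With Δn_gas = 3 − 0 = +3, Q moves away from K toward the side with fewer gas moles, so the system shifts toward the side with more gas moles — to the right.
The forward reaction is endothermic. Lowering T favours the exothermic direction — shift to the left.
Dilution lowers every aqueous concentration by the same factor. Δn_aq = 0 − 1 = -1, so the system shifts toward the side with more dissolved moles — to the left.
The individual effects push in opposite directions; without quantitative information the net direction cannot be determined.

cannot be determined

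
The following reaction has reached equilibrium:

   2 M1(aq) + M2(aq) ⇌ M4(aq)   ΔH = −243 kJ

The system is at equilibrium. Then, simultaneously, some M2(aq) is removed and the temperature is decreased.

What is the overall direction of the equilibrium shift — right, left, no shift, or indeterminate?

Removing M2 (aq), a reactant, drives the reaction to the left.
The forward reaction is exothermic. Lowering T favours the exothermic direction — shift to the right.
The individual effects push in opposite directions; without quantitative information the net direction cannot be determined.

cannot be determined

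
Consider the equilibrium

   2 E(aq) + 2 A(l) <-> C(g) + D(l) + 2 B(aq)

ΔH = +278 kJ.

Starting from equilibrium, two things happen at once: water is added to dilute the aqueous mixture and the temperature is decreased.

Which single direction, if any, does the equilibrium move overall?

left

Dilution scales every aqueous concentration by the same factor. Δn_aq = 2 − 2 = 0, so Q is unchanged — no shift.
The forward reaction is endothermic. Lowering T favours the exothermic direction — shift to the left.
Only the nonzero effect(s) matter; the net shift is to the left.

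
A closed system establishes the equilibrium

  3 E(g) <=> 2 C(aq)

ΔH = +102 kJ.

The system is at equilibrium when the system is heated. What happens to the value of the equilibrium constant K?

increases

K depends on temperature via the van 't Hoff relation. The forward reaction is endothermic, so raising T increases K.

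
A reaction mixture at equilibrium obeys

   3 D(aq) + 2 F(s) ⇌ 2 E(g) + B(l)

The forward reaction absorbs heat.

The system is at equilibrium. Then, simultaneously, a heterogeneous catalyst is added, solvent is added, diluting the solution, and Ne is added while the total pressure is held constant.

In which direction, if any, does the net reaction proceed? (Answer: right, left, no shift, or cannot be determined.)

cannot be determined

A catalyst speeds both forward and reverse rates equally; it changes neither Q nor K — no shift from this change.
Dilution lowers every aqueous concentration by the same factor. Δn_aq = 0 − 3 = -3, so the system shifts toward the side with more dissolved moles — to the left.
Adding inert gas at constant total pressure expands the volume and lowers every reacting partial pressure. With Δn_gas = 2 − 0 = +2, Q moves away from K toward the side with fewer gas moles, so the system shifts toward the side with more gas moles — to the right.
The individual effects push in opposite directions; without quantitative information the net direction cannot be determined.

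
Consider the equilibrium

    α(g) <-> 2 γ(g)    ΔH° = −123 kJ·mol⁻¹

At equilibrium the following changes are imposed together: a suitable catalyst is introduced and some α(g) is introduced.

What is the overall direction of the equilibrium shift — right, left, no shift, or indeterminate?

right

A catalyst speeds both forward and reverse rates equally; it changes neither Q nor K — no shift from this change.
Adding α (g), a reactant, drives the reaction to the right.
Only the nonzero effect(s) matter; the net shift is to the right.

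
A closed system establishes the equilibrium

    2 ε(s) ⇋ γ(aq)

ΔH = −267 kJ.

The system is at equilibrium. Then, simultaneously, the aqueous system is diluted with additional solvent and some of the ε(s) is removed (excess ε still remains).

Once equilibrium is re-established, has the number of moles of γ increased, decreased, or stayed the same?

increases

Dilution lowers every aqueous concentration by the same factor. Δn_aq = 1 − 0 = +1, so the system shifts toward the side with more dissolved moles — to the right.
ε is a pure solid; its activity is 1 regardless of amount, so Q is unaffected — no shift from this change.
The net shift is to the right. γ is a product, so its amount increases.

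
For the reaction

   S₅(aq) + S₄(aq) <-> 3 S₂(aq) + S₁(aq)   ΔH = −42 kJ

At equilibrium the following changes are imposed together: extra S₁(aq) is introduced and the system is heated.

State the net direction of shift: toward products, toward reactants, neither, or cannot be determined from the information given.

left

Adding S₁ (aq), a product, drives the reaction to the left.
The forward reaction is exothermic. Raising T favours the endothermic direction — shift to the left.
All effects act in the same direction — net shift to the left.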